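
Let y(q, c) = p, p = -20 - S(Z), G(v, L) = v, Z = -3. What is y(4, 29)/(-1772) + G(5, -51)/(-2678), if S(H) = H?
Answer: 18333/2372708 ≈ 0.0077266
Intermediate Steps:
p = -17 (p = -20 - 1*(-3) = -20 + 3 = -17)
y(q, c) = -17
y(4, 29)/(-1772) + G(5, -51)/(-2678) = -17/(-1772) + 5/(-2678) = -17*(-1/1772) + 5*(-1/2678) = 17/1772 - 5/2678 = 18333/2372708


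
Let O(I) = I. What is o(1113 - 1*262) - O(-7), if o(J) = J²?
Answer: 724208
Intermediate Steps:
o(1113 - 1*262) - O(-7) = (1113 - 1*262)² - 1*(-7) = (1113 - 262)² + 7 = 851² + 7 = 724201 + 7 = 724208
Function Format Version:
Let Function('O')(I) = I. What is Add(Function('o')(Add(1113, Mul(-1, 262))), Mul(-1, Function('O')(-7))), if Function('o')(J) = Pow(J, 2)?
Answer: 724208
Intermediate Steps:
Add(Function('o')(Add(1113, Mul(-1, 262))), Mul(-1, Function('O')(-7))) = Add(Pow(Add(1113, Mul(-1, 262)), 2), Mul(-1, -7)) = Add(Pow(Add(1113, -262), 2), 7) = Add(Pow(851, 2), 7) = Add(724201, 7) = 724208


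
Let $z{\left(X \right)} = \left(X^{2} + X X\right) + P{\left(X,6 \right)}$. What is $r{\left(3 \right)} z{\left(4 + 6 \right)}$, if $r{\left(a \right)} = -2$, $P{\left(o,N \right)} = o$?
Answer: $-420$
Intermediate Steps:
$z{\left(X \right)} = X + 2 X^{2}$ ($z{\left(X \right)} = \left(X^{2} + X X\right) + X = \left(X^{2} + X^{2}\right) + X = 2 X^{2} + X = X + 2 X^{2}$)
$r{\left(3 \right)} z{\left(4 + 6 \right)} = - 2 \left(4 + 6\right) \left(1 + 2 \left(4 + 6\right)\right) = - 2 \cdot 10 \left(1 + 2 \cdot 10\right) = - 2 \cdot 10 \left(1 + 20\right) = - 2 \cdot 10 \cdot 21 = \left(-2\right) 210 = -420$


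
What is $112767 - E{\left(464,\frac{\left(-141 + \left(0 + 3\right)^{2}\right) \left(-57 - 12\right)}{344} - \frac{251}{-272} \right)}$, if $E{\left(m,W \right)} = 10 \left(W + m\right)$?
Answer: $\frac{630724371}{5848} \approx 1.0785 \cdot 10^{5}$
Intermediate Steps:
$E{\left(m,W \right)} = 10 W + 10 m$
$112767 - E{\left(464,\frac{\left(-141 + \left(0 + 3\right)^{2}\right) \left(-57 - 12\right)}{344} - \frac{251}{-272} \right)} = 112767 - \left(10 \left(\frac{\left(-141 + \left(0 + 3\right)^{2}\right) \left(-57 - 12\right)}{344} - \frac{251}{-272}\right) + 10 \cdot 464\right) = 112767 - \left(10 \left(\left(-141 + 3^{2}\right) \left(-57 - 12\right) \frac{1}{344} - - \frac{251}{272}\right) + 4640\right) = 112767 - \left(10 \left(\left(-141 + 9\right) \left(-69\right) \frac{1}{344} + \frac{251}{272}\right) + 4640\right) = 112767 - \left(10 \left(\left(-132\right) \left(-69\right) \frac{1}{344} + \frac{251}{272}\right) + 4640\right) = 112767 - \left(10 \left(9108 \cdot \frac{1}{344} + \frac{251}{272}\right) + 4640\right) = 112767 - \left(10 \left(\frac{2277}{86} + \frac{251}{272}\right) + 4640\right) = 112767 - \left(10 \cdot \frac{320465}{11696} + 4640\right) = 112767 - \left(\frac{1602325}{5848} + 4640\right) = 112767 - \frac{28737045}{5848} = \frac{630724371}{5848}$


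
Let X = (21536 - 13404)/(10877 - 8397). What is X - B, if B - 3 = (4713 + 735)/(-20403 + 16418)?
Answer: 813433/494140 ≈ 1.6462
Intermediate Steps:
X = 2033/620 (X = 8132/2480 = 8132*(1/2480) = 2033/620 ≈ 3.2790)
B = 6507/3985 (B = 3 + (4713 + 735)/(-20403 + 16418) = 3 + 5448/(-3985) = 3 + 5448*(-1/3985) = 3 - 5448/3985 = 6507/3985 ≈ 1.6329)
X - B = 2033/620 - 1*6507/3985 = 2033/620 - 6507/3985 = 813433/494140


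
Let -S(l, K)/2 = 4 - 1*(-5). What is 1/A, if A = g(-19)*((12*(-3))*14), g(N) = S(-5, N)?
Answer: 1/9072 ≈ 0.00011023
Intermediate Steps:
S(l, K) = -18 (S(l, K) = -2*(4 - 1*(-5)) = -2*(4 + 5) = -2*9 = -18)
g(N) = -18
A = 9072 (A = -18*12*(-3)*14 = -(-648)*14 = -18*(-504) = 9072)
1/A = 1/9072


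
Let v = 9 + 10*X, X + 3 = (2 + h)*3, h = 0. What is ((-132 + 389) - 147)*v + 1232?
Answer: 5522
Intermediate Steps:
X = 3 (X = -3 + (2 + 0)*3 = -3 + 2*3 = -3 + 6 = 3)
v = 39 (v = 9 + 10*3 = 9 + 30 = 39)
((-132 + 389) - 147)*v + 1232 = ((-132 + 389) - 147)*39 + 1232 = (257 - 147)*39 + 1232 = 110*39 + 1232 = 4290 + 1232 = 5522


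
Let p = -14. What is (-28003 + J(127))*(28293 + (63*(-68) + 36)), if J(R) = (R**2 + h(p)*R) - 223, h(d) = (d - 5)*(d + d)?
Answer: 1333704015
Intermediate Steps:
h(d) = 2*d*(-5 + d) (h(d) = (-5 + d)*(2*d) = 2*d*(-5 + d))
J(R) = -223 + R**2 + 532*R (J(R) = (R**2 + (2*(-14)*(-5 - 14))*R) - 223 = (R**2 + (2*(-14)*(-19))*R) - 223 = (R**2 + 532*R) - 223 = -223 + R**2 + 532*R)
(-28003 + J(127))*(28293 + (63*(-68) + 36)) = (-28003 + (-223 + 127**2 + 532*127))*(28293 + (63*(-68) + 36)) = (-28003 + (-223 + 16129 + 67564))*(28293 + (-4284 + 36)) = (-28003 + 83470)*(28293 - 4248) = 55467*24045 = 1333704015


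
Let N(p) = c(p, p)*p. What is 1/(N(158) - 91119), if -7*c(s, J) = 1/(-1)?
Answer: -7/637675 ≈ -1.0977e-5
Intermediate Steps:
c(s, J) = 1/7 (c(s, J) = -1/7/(-1) = -1/7*(-1) = 1/7)
N(p) = p/7
1/(N(158) - 91119) = 1/((1/7)*158 - 91119) = 1/(158/7 - 91119) = 1/(-637675/7) = -7/637675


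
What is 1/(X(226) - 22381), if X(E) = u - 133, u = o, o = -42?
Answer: -1/22556 ≈ -4.4334e-5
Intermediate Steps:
u = -42
X(E) = -175 (X(E) = -42 - 133 = -175)
1/(X(226) - 22381) = 1/(-175 - 22381) = 1/(-22556) = -1/22556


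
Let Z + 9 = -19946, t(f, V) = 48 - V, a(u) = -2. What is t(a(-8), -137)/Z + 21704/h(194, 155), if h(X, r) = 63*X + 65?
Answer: 86166045/49037417 ≈ 1.7571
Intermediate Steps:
h(X, r) = 65 + 63*X
Z = -19955 (Z = -9 - 19946 = -19955)
t(a(-8), -137)/Z + 21704/h(194, 155) = (48 - 1*(-137))/(-19955) + 21704/(65 + 63*194) = (48 + 137)*(-1/19955) + 21704/(65 + 12222) = 185*(-1/19955) + 21704/12287 = -37/3991 + 21704*(1/12287) = -37/3991 + 21704/12287 = 86166045/49037417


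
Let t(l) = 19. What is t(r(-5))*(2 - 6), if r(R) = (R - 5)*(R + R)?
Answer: -76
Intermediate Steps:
r(R) = 2*R*(-5 + R) (r(R) = (-5 + R)*(2*R) = 2*R*(-5 + R))
t(r(-5))*(2 - 6) = 19*(2 - 6) = 19*(-4) = -76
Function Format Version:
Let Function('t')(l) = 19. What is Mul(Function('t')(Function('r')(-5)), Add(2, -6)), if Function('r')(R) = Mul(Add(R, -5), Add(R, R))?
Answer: -76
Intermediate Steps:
Function('r')(R) = Mul(2, R, Add(-5, R)) (Function('r')(R) = Mul(Add(-5, R), Mul(2, R)) = Mul(2, R, Add(-5, R)))
Mul(Function('t')(Function('r')(-5)), Add(2, -6)) = Mul(19, Add(2, -6)) = Mul(19, -4) = -76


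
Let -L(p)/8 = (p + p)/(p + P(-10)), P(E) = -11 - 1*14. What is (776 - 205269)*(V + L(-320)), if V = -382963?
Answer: 234948862661/3 ≈ 7.8316e+10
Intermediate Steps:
P(E) = -25 (P(E) = -11 - 14 = -25)
L(p) = -16*p/(-25 + p) (L(p) = -8*(p + p)/(p - 25) = -8*2*p/(-25 + p) = -16*p/(-25 + p))
(776 - 205269)*(V + L(-320)) = (776 - 205269)*(-382963 - 16*(-320)/(-25 - 320)) = -204493*(-382963 - 16*(-320)/(-345)) = -204493*(-382963 - 16*(-320)*(-1/345)) = -204493*(-382963 - 1024/69) = -204493*(-26425471/69) = 234948862661/3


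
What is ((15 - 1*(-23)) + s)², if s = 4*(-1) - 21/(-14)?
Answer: 5041/4 ≈ 1260.3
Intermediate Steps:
s = -5/2 (s = -4 - 21*(-1/14) = -4 + 3/2 = -5/2 ≈ -2.5000)
((15 - 1*(-23)) + s)² = ((15 - 1*(-23)) - 5/2)² = ((15 + 23) - 5/2)² = (38 - 5/2)² = (71/2)² = 5041/4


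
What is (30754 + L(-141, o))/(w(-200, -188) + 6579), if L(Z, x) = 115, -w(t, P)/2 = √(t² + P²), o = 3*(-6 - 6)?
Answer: 11946303/2528345 + 246952*√4709/42981865 ≈ 5.1192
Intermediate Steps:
o = -36 (o = 3*(-12) = -36)
w(t, P) = -2*√(P² + t²) (w(t, P) = -2*√(t² + P²) = -2*√(P² + t²))
(30754 + L(-141, o))/(w(-200, -188) + 6579) = (30754 + 115)/(-2*√((-188)² + (-200)²) + 6579) = 30869/(-2*√(35344 + 40000) + 6579) = 30869/(-8*√4709 + 6579) = 30869/(6579 - 8*√4709)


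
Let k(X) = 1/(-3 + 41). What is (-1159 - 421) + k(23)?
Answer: -60039/38 ≈ -1580.0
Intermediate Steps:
k(X) = 1/38
(-1159 - 421) + k(23) = (-1159 - 421) + 1/38 = -1580 + 1/38 = -60039/38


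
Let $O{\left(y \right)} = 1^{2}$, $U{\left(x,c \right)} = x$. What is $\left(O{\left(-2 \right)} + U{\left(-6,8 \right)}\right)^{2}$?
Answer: $25$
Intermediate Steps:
$O{\left(y \right)} = 1$
$\left(O{\left(-2 \right)} + U{\left(-6,8 \right)}\right)^{2} = \left(1 - 6\right)^{2} = \left(-5\right)^{2} = 25$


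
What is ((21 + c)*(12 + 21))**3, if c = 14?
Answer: 1540798875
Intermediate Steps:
((21 + c)*(12 + 21))**3 = ((21 + 14)*(12 + 21))**3 = (35*33)**3 = 1155**3 = 1540798875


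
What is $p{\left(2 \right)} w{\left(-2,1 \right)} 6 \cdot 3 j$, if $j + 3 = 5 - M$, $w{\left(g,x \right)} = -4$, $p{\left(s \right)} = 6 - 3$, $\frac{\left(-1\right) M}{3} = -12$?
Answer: $7344$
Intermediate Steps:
$M = 36$ ($M = \left(-3\right) \left(-12\right) = 36$)
$p{\left(s \right)} = 3$ ($p{\left(s \right)} = 6 - 3 = 3$)
$j = -34$ ($j = -3 + \left(5 - 36\right) = -3 - 31 = -34$)
$p{\left(2 \right)} w{\left(-2,1 \right)} 6 \cdot 3 j = 3 \left(-4\right) 6 \cdot 3 \left(-34\right) = \left(-12\right) 6 \cdot 3 \left(-34\right) = \left(-72\right) 3 \left(-34\right) = \left(-216\right) \left(-34\right) = 7344$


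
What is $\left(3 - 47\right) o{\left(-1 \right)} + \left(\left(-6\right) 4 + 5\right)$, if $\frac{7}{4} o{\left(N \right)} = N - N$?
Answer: $-19$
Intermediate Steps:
$o{\left(N \right)} = 0$ ($o{\left(N \right)} = \frac{4 \left(N - N\right)}{7} = \frac{4}{7} \cdot 0 = 0$)
$\left(3 - 47\right) o{\left(-1 \right)} + \left(\left(-6\right) 4 + 5\right) = \left(3 - 47\right) 0 + \left(\left(-6\right) 4 + 5\right) = \left(-44\right) 0 + \left(-24 + 5\right) = 0 - 19 = -19$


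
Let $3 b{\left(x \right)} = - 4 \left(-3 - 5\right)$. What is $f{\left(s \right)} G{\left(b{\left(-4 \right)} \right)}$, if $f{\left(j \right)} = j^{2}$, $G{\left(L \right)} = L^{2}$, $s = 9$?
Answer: $9216$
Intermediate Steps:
$b{\left(x \right)} = \frac{32}{3}$ ($b{\left(x \right)} = \frac{\left(-4\right) \left(-3 - 5\right)}{3} = \frac{\left(-4\right) \left(-8\right)}{3} = \frac{1}{3} \cdot 32 = \frac{32}{3}$)
$f{\left(s \right)} G{\left(b{\left(-4 \right)} \right)} = 9^{2} \left(\frac{32}{3}\right)^{2} = 81 \cdot \frac{1024}{9} = 9216$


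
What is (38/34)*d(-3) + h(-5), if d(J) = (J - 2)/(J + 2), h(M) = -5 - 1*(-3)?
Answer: 61/17 ≈ 3.5882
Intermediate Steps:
h(M) = -2 (h(M) = -5 + 3 = -2)
d(J) = (-2 + J)/(2 + J)
(38/34)*d(-3) + h(-5) = (38/34)*((-2 - 3)/(2 - 3)) - 2 = (38*(1/34))*(-5/(-1)) - 2 = 19*(-1*(-5))/17 - 2 = (19/17)*5 - 2 = 95/17 - 2 = 61/17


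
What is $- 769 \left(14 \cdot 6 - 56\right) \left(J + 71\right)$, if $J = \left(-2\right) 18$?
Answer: $-753620$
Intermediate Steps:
$J = -36$
$- 769 \left(14 \cdot 6 - 56\right) \left(J + 71\right) = - 769 \left(14 \cdot 6 - 56\right) \left(-36 + 71\right) = - 769 \left(84 - 56\right) 35 = - 769 \cdot 28 \cdot 35 = \left(-769\right) 980 = -753620$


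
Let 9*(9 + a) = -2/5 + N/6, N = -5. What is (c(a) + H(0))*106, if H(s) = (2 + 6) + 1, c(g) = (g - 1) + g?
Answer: -147022/135 ≈ -1089.1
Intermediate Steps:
a = -2467/270 (a = -9 + (-2/5 - 5/6)/9 = -9 + (-2*⅕ - 5*⅙)/9 = -9 + (-⅖ - ⅚)/9 = -9 + (⅑)*(-37/30) = -9 - 37/270 = -2467/270 ≈ -9.1370)
c(g) = -1 + 2*g (c(g) = (-1 + g) + g = -1 + 2*g)
H(s) = 9 (H(s) = 8 + 1 = 9)
(c(a) + H(0))*106 = ((-1 + 2*(-2467/270)) + 9)*106 = ((-1 - 2467/135) + 9)*106 = (-2602/135 + 9)*106 = -1387/135*106 = -147022/135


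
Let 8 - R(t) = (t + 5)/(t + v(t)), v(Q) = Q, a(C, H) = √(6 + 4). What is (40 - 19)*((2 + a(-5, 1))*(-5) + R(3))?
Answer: -70 - 105*√10 ≈ -402.04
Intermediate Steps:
a(C, H) = √10
R(t) = 8 - (5 + t)/(2*t) (R(t) = 8 - (t + 5)/(t + t) = 8 - (5 + t)/(2*t))
(40 - 19)*((2 + a(-5, 1))*(-5) + R(3)) = (40 - 19)*((2 + √10)*(-5) + (5/2)*(-1 + 3*3)/3) = 21*((-10 - 5*√10) + (5/2)*(⅓)*(-1 + 9)) = 21*((-10 - 5*√10) + (5/2)*(⅓)*8) = 21*((-10 - 5*√10) + 20/3) = 21*(-10/3 - 5*√10) = -70 - 105*√10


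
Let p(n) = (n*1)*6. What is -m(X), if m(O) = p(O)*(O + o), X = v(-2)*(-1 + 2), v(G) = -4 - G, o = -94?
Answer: -1152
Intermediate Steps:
p(n) = 6*n (p(n) = n*6 = 6*n)
X = -2 (X = (-4 - 1*(-2))*(-1 + 2) = (-4 + 2)*1 = -2*1 = -2)
m(O) = 6*O*(-94 + O) (m(O) = (6*O)*(O - 94) = (6*O)*(-94 + O) = 6*O*(-94 + O))
-m(X) = -6*(-2)*(-94 - 2) = -6*(-2)*(-96) = -1*1152 = -1152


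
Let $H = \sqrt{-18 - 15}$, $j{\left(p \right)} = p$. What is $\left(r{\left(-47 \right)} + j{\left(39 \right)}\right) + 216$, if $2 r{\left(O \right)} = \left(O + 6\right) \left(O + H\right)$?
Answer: $\frac{2437}{2} - \frac{41 i \sqrt{33}}{2} \approx 1218.5 - 117.76 i$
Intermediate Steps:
$H = i \sqrt{33}$ ($H = \sqrt{-33} = i \sqrt{33} \approx 5.7446 i$)
$r{\left(O \right)} = \frac{\left(6 + O\right) \left(O + i \sqrt{33}\right)}{2}$ ($r{\left(O \right)} = \frac{\left(O + 6\right) \left(O + i \sqrt{33}\right)}{2} = \frac{\left(6 + O\right) \left(O + i \sqrt{33}\right)}{2}$)
$\left(r{\left(-47 \right)} + j{\left(39 \right)}\right) + 216 = \left(\left(\frac{\left(-47\right)^{2}}{2} + 3 \left(-47\right) + 3 i \sqrt{33} + \frac{1}{2} i \left(-47\right) \sqrt{33}\right) + 39\right) + 216 = \left(\left(\frac{1}{2} \cdot 2209 - 141 + 3 i \sqrt{33} - \frac{47 i \sqrt{33}}{2}\right) + 39\right) + 216 = \left(\left(\frac{2209}{2} - 141 + 3 i \sqrt{33} - \frac{47 i \sqrt{33}}{2}\right) + 39\right) + 216 = \left(\left(\frac{1927}{2} - \frac{41 i \sqrt{33}}{2}\right) + 39\right) + 216 = \left(\frac{2005}{2} - \frac{41 i \sqrt{33}}{2}\right) + 216 = \frac{2437}{2} - \frac{41 i \sqrt{33}}{2}$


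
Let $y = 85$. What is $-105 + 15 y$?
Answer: $1170$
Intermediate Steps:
$-105 + 15 y = -105 + 15 \cdot 85 = -105 + 1275 = 1170$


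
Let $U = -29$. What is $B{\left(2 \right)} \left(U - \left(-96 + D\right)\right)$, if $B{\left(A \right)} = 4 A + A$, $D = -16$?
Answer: $830$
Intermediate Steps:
$B{\left(A \right)} = 5 A$
$B{\left(2 \right)} \left(U - \left(-96 + D\right)\right) = 5 \cdot 2 \left(-29 + \left(96 - -16\right)\right) = 10 \left(-29 + \left(96 + 16\right)\right) = 10 \left(-29 + 112\right) = 10 \cdot 83 = 830$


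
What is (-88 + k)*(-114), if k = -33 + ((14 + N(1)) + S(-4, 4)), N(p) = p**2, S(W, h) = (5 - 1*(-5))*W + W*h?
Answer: 18468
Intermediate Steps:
S(W, h) = 10*W + W*h (S(W, h) = (5 + 5)*W + W*h = 10*W + W*h)
k = -74 (k = -33 + ((14 + 1**2) - 4*(10 + 4)) = -33 + ((14 + 1) - 4*14) = -33 + (15 - 56) = -33 - 41 = -74)
(-88 + k)*(-114) = (-88 - 74)*(-114) = -162*(-114) = 18468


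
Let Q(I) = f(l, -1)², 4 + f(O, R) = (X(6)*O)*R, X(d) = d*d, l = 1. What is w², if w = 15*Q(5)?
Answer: 576000000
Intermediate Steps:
X(d) = d²
f(O, R) = -4 + 36*O*R (f(O, R) = -4 + (6²*O)*R = -4 + (36*O)*R = -4 + 36*O*R)
Q(I) = 1600 (Q(I) = (-4 + 36*1*(-1))² = (-4 - 36)² = (-40)² = 1600)
w = 24000 (w = 15*1600 = 24000)
w² = 24000² = 576000000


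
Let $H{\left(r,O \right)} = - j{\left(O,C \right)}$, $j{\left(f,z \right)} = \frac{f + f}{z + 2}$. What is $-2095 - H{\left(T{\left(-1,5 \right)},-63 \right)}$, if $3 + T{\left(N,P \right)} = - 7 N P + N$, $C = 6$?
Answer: $- \frac{8443}{4} \approx -2110.8$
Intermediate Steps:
$T{\left(N,P \right)} = -3 + N - 7 N P$ ($T{\left(N,P \right)} = -3 + \left(- 7 N P + N\right) = -3 - \left(- N + 7 N P\right) = -3 + N - 7 N P$)
$j{\left(f,z \right)} = \frac{2 f}{2 + z}$
$H{\left(r,O \right)} = - \frac{O}{4}$ ($H{\left(r,O \right)} = - \frac{2 O}{2 + 6} = - \frac{2 O}{8} = - \frac{O}{4}$)
$-2095 - H{\left(T{\left(-1,5 \right)},-63 \right)} = -2095 - \left(- \frac{1}{4}\right) \left(-63\right) = -2095 - \frac{63}{4} = - \frac{8443}{4}$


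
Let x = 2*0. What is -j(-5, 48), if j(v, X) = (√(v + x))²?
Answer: 5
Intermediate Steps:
x = 0
j(v, X) = v (j(v, X) = (√(v + 0))² = (√v)² = v)
-j(-5, 48) = -1*(-5) = 5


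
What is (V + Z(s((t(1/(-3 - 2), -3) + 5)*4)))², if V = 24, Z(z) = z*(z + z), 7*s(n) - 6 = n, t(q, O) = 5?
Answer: 29246464/2401 ≈ 12181.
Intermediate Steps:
s(n) = 6/7 + n/7
Z(z) = 2*z² (Z(z) = z*(2*z) = 2*z²)
(V + Z(s((t(1/(-3 - 2), -3) + 5)*4)))² = (24 + 2*(6/7 + ((5 + 5)*4)/7)²)² = (24 + 2*(6/7 + (10*4)/7)²)² = (24 + 2*(6/7 + (⅐)*40)²)² = (24 + 2*(6/7 + 40/7)²)² = (24 + 2*(46/7)²)² = (24 + 2*(2116/49))² = (24 + 4232/49)² = (5408/49)² = 29246464/2401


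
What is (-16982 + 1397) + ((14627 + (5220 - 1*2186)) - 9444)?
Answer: -7368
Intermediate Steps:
(-16982 + 1397) + ((14627 + (5220 - 1*2186)) - 9444) = -15585 + ((14627 + (5220 - 2186)) - 9444) = -15585 + ((14627 + 3034) - 9444) = -15585 + (17661 - 9444) = -15585 + 8217 = -7368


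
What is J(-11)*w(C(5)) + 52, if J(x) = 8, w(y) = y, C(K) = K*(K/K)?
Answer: 92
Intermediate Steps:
C(K) = K (C(K) = K*1 = K)
J(-11)*w(C(5)) + 52 = 8*5 + 52 = 40 + 52 = 92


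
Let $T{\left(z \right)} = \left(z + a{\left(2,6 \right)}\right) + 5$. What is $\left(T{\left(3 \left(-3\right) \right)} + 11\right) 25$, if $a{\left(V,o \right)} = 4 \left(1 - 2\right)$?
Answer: $75$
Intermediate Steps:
$a{\left(V,o \right)} = -4$ ($a{\left(V,o \right)} = 4 \left(-1\right) = -4$)
$T{\left(z \right)} = 1 + z$ ($T{\left(z \right)} = \left(z - 4\right) + 5 = \left(-4 + z\right) + 5 = 1 + z$)
$\left(T{\left(3 \left(-3\right) \right)} + 11\right) 25 = \left(\left(1 + 3 \left(-3\right)\right) + 11\right) 25 = \left(\left(1 - 9\right) + 11\right) 25 = \left(-8 + 11\right) 25 = 3 \cdot 25 = 75$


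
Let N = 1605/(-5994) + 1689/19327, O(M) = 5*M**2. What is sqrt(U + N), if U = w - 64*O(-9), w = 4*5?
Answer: I*sqrt(4291213676431143462)/12871782 ≈ 160.94*I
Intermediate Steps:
w = 20
U = -25900 (U = 20 - 320*(-9)**2 = 20 - 320*81 = 20 - 64*405 = 20 - 25920 = -25900)
N = -6965323/38615346 (N = 1605*(-1/5994) + 1689*(1/19327) = -535/1998 + 1689/19327 = -6965323/38615346 ≈ -0.18038)
sqrt(U + N) = sqrt(-25900 - 6965323/38615346) = sqrt(-1000144426723/38615346) = I*sqrt(4291213676431143462)/12871782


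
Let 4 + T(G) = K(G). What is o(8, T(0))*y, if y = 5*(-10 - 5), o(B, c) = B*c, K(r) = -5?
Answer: 5400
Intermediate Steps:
T(G) = -9 (T(G) = -4 - 5 = -9)
y = -75 (y = 5*(-15) = -75)
o(8, T(0))*y = (8*(-9))*(-75) = -72*(-75) = 5400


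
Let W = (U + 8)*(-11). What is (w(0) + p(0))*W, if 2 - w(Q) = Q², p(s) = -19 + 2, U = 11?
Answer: 3135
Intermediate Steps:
p(s) = -17
w(Q) = 2 - Q²
W = -209 (W = (11 + 8)*(-11) = 19*(-11) = -209)
(w(0) + p(0))*W = ((2 - 1*0²) - 17)*(-209) = ((2 - 1*0) - 17)*(-209) = ((2 + 0) - 17)*(-209) = (2 - 17)*(-209) = -15*(-209) = 3135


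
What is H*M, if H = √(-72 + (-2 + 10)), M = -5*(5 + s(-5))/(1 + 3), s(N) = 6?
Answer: -110*I ≈ -110.0*I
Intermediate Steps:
M = -55/4 (M = -5*(5 + 6)/(1 + 3) = -55/4 ≈ -13.750)
H = 8*I (H = √(-72 + 8) = √(-64) = 8*I ≈ 8.0*I)
H*M = (8*I)*(-55/4) = -110*I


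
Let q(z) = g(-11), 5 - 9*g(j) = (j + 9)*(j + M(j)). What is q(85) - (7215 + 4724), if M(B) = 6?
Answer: -107456/9 ≈ -11940.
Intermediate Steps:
g(j) = 5/9 - (6 + j)*(9 + j)/9 (g(j) = 5/9 - (j + 9)*(j + 6)/9 = 5/9 - (9 + j)*(6 + j)/9 = 5/9 - (6 + j)*(9 + j)/9)
q(z) = -5/9 (q(z) = -49/9 - 5/3*(-11) - ⅑*(-11)² = -49/9 + 55/3 - ⅑*121 = -49/9 + 55/3 - 121/9 = -5/9)
q(85) - (7215 + 4724) = -5/9 - (7215 + 4724) = -5/9 - 1*11939 = -5/9 - 11939 = -107456/9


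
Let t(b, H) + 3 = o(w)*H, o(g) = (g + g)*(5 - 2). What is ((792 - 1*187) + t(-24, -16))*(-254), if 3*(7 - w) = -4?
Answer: 50292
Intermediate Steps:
w = 25/3 (w = 7 - ⅓*(-4) = 7 + 4/3 = 25/3 ≈ 8.3333)
o(g) = 6*g (o(g) = (2*g)*3 = 6*g)
t(b, H) = -3 + 50*H (t(b, H) = -3 + (6*(25/3))*H = -3 + 50*H)
((792 - 1*187) + t(-24, -16))*(-254) = ((792 - 1*187) + (-3 + 50*(-16)))*(-254) = ((792 - 187) + (-3 - 800))*(-254) = (605 - 803)*(-254) = -198*(-254) = 50292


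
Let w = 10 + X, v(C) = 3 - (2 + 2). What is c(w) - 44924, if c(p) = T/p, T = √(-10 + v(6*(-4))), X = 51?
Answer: -44924 + I*√11/61 ≈ -44924.0 + 0.054371*I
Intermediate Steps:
v(C) = -1 (v(C) = 3 - 1*4 = 3 - 4 = -1)
T = I*√11 (T = √(-10 - 1) = √(-11) = I*√11 ≈ 3.3166*I)
w = 61 (w = 10 + 51 = 61)
c(p) = I*√11/p (c(p) = (I*√11)/p = I*√11/p)
c(w) - 44924 = I*√11/61 - 44924 = -44924 + I*√11/61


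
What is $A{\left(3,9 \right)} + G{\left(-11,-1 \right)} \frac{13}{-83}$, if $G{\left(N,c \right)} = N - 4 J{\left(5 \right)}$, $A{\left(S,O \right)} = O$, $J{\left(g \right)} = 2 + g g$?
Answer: $\frac{2294}{83} \approx 27.639$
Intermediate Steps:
$J{\left(g \right)} = 2 + g^{2}$
$G{\left(N,c \right)} = -108 + N$ ($G{\left(N,c \right)} = N - 4 \left(2 + 5^{2}\right) = N - 4 \left(2 + 25\right) = N - 108 = -108 + N$)
$A{\left(3,9 \right)} + G{\left(-11,-1 \right)} \frac{13}{-83} = 9 + \left(-108 - 11\right) \frac{13}{-83} = 9 - 119 \cdot 13 \left(- \frac{1}{83}\right) = 9 - - \frac{1547}{83} = 9 + \frac{1547}{83} = \frac{2294}{83}$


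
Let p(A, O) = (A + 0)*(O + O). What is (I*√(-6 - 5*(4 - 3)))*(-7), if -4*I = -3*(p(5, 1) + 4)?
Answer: -147*I*√11/2 ≈ -243.77*I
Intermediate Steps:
p(A, O) = 2*A*O (p(A, O) = A*(2*O) = 2*A*O)
I = 21/2 (I = -(-3)*(2*5*1 + 4)/4 = -(-3)*(10 + 4)/4 = -(-3)*14/4 = -¼*(-42) = 21/2 ≈ 10.500)
(I*√(-6 - 5*(4 - 3)))*(-7) = (21*√(-6 - 5*(4 - 3))/2)*(-7) = (21*√(-6 - 5*1)/2)*(-7) = (21*√(-6 - 5)/2)*(-7) = (21*√(-11)/2)*(-7) = (21*(I*√11)/2)*(-7) = (21*I*√11/2)*(-7) = -147*I*√11/2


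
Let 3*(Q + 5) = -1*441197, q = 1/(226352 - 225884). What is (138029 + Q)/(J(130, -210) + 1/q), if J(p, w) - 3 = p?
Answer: -27125/1803 ≈ -15.044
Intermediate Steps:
J(p, w) = 3 + p
q = 1/468 ≈ 0.0021368
Q = -441212/3 (Q = -5 + (-1*441197)/3 = -5 + (⅓)*(-441197) = -5 - 441197/3 = -441212/3 ≈ -1.4707e+5)
(138029 + Q)/(J(130, -210) + 1/q) = (138029 - 441212/3)/((3 + 130) + 1/(1/468)) = -27125/(3*(133 + 468)) = -27125/3/601 = -27125/3*1/601 = -27125/1803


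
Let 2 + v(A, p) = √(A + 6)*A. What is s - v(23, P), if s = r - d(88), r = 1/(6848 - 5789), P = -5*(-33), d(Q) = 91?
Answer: -94250/1059 - 23*√29 ≈ -212.86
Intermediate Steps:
P = 165
v(A, p) = -2 + A*√(6 + A) (v(A, p) = -2 + √(A + 6)*A = -2 + √(6 + A)*A = -2 + A*√(6 + A))
r = 1/1059 ≈ 0.00094429
s = -96368/1059 (s = 1/1059 - 1*91 = 1/1059 - 91 = -96368/1059 ≈ -90.999)
s - v(23, P) = -96368/1059 - (-2 + 23*√(6 + 23)) = -96368/1059 - (-2 + 23*√29) = -96368/1059 + (2 - 23*√29) = -94250/1059 - 23*√29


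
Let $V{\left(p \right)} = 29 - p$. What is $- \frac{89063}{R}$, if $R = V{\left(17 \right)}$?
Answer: $- \frac{89063}{12} \approx -7421.9$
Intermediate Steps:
$R = 12$ ($R = 29 - 17 = 12$)
$- \frac{89063}{R} = - \frac{89063}{12}$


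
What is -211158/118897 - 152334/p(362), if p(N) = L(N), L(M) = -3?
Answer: 6037140708/118897 ≈ 50776.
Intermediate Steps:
p(N) = -3
-211158/118897 - 152334/p(362) = -211158/118897 - 152334/(-3) = -211158*1/118897 - 152334*(-⅓) = -211158/118897 + 50778 = 6037140708/118897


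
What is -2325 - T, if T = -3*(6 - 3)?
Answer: -2316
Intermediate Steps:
T = -9 (T = -3*3 = -9)
-2325 - T = -2325 - 1*(-9) = -2325 + 9 = -2316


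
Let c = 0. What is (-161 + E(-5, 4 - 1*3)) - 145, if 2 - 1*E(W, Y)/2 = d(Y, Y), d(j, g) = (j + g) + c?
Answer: -306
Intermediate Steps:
d(j, g) = g + j (d(j, g) = (j + g) + 0 = (g + j) + 0 = g + j)
E(W, Y) = 4 - 4*Y (E(W, Y) = 4 - 2*(Y + Y) = 4 - 4*Y)
(-161 + E(-5, 4 - 1*3)) - 145 = (-161 + (4 - 4*(4 - 1*3))) - 145 = (-161 + (4 - 4*(4 - 3))) - 145 = (-161 + (4 - 4*1)) - 145 = (-161 + (4 - 4)) - 145 = (-161 + 0) - 145 = -161 - 145 = -306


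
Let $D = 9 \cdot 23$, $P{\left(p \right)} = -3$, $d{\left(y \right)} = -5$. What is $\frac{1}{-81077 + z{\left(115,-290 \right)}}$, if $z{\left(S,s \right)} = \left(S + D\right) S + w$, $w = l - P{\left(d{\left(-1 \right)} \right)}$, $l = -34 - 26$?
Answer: $- \frac{1}{44104} \approx -2.2674 \cdot 10^{-5}$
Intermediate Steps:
$l = -60$ ($l = -34 - 26 = -60$)
$D = 207$
$w = -57$ ($w = -60 - -3 = -60 + 3 = -57$)
$z{\left(S,s \right)} = -57 + S \left(207 + S\right)$ ($z{\left(S,s \right)} = \left(S + 207\right) S - 57 = \left(207 + S\right) S - 57 = S \left(207 + S\right) - 57 = -57 + S \left(207 + S\right)$)
$\frac{1}{-81077 + z{\left(115,-290 \right)}} = \frac{1}{-81077 + \left(-57 + 115^{2} + 207 \cdot 115\right)} = \frac{1}{-81077 + \left(-57 + 13225 + 23805\right)} = \frac{1}{-81077 + 36973} = \frac{1}{-44104} = - \frac{1}{44104}$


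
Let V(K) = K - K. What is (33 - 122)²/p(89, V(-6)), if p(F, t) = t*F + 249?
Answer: 7921/249 ≈ 31.811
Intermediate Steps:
V(K) = 0
p(F, t) = 249 + F*t (p(F, t) = F*t + 249 = 249 + F*t)
(33 - 122)²/p(89, V(-6)) = (33 - 122)²/(249 + 89*0) = (-89)²/(249 + 0) = 7921/249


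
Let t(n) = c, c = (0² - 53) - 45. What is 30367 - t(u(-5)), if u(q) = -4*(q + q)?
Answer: 30465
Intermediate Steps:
u(q) = -8*q
c = -98 (c = (0 - 53) - 45 = -53 - 45 = -98)
t(n) = -98
30367 - t(u(-5)) = 30367 - 1*(-98) = 30367 + 98 = 30465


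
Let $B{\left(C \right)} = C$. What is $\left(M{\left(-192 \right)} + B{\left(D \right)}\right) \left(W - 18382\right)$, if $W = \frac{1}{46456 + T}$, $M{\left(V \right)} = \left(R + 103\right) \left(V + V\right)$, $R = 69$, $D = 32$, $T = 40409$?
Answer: $\frac{105411208352864}{86865} \approx 1.2135 \cdot 10^{9}$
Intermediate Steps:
$M{\left(V \right)} = 344 V$ ($M{\left(V \right)} = \left(69 + 103\right) \left(V + V\right) = 172 \cdot 2 V = 344 V$)
$W = \frac{1}{86865}$ ($W = \frac{1}{46456 + 40409} = \frac{1}{86865} \approx 1.1512 \cdot 10^{-5}$)
$\left(M{\left(-192 \right)} + B{\left(D \right)}\right) \left(W - 18382\right) = \left(344 \left(-192\right) + 32\right) \left(\frac{1}{86865} - 18382\right) = \left(-66048 + 32\right) \left(- \frac{1596752429}{86865}\right) = \left(-66016\right) \left(- \frac{1596752429}{86865}\right) = \frac{105411208352864}{86865}$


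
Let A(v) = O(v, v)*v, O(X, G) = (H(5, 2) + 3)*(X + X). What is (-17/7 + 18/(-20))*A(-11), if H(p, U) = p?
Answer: -225544/35 ≈ -6444.1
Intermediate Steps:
O(X, G) = 16*X (O(X, G) = (5 + 3)*(X + X) = 8*(2*X) = 16*X)
A(v) = 16*v² (A(v) = (16*v)*v = 16*v²)
(-17/7 + 18/(-20))*A(-11) = (-17/7 + 18/(-20))*(16*(-11)²) = (-17*⅐ + 18*(-1/20))*(16*121) = (-17/7 - 9/10)*1936 = -233/70*1936 = -225544/35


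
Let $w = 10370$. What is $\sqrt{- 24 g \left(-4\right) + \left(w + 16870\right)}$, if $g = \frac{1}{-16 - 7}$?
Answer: $\frac{2 \sqrt{3601938}}{23} \approx 165.03$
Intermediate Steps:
$g = - \frac{1}{23}$ ($g = \frac{1}{-23} = - \frac{1}{23} \approx -0.043478$)
$\sqrt{- 24 g \left(-4\right) + \left(w + 16870\right)} = \sqrt{\left(-24\right) \left(- \frac{1}{23}\right) \left(-4\right) + \left(10370 + 16870\right)} = \sqrt{\frac{24}{23} \left(-4\right) + 27240} = \sqrt{- \frac{96}{23} + 27240} = \sqrt{\frac{626424}{23}} = \frac{2 \sqrt{3601938}}{23}$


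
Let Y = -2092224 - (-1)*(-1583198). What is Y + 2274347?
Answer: -1401075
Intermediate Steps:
Y = -3675422 (Y = -2092224 - 1*1583198 = -2092224 - 1583198 = -3675422)
Y + 2274347 = -3675422 + 2274347 = -1401075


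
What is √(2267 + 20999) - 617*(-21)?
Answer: 12957 + √23266 ≈ 13110.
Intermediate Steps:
√(2267 + 20999) - 617*(-21) = √23266 - 1*(-12957) = √23266 + 12957 = 12957 + √23266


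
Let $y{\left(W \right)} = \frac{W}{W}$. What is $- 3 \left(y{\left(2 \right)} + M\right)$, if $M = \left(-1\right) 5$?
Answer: $12$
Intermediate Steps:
$y{\left(W \right)} = 1$
$M = -5$
$- 3 \left(y{\left(2 \right)} + M\right) = - 3 \left(1 - 5\right) = \left(-3\right) \left(-4\right) = 12$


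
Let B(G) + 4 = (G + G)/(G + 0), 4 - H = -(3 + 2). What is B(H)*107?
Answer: -214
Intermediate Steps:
H = 9 (H = 4 - (-1)*(3 + 2) = 4 - (-1)*5 = 4 - 1*(-5) = 4 + 5 = 9)
B(G) = -2 (B(G) = -4 + (G + G)/(G + 0) = -4 + (2*G)/G = -4 + 2 = -2)
B(H)*107 = -2*107 = -214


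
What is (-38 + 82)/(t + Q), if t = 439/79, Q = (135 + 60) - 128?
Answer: 869/1433 ≈ 0.60642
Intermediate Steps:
Q = 67 (Q = 195 - 128 = 67)
t = 439/79 (t = 439*(1/79) = 439/79 ≈ 5.5570)
(-38 + 82)/(t + Q) = (-38 + 82)/(439/79 + 67) = 44/(5732/79) = 44*(79/5732) = 869/1433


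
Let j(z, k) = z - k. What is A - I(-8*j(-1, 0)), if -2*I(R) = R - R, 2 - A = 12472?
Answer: -12470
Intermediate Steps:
A = -12470 (A = 2 - 1*12472 = 2 - 12472 = -12470)
I(R) = 0 (I(R) = -(R - R)/2 = -1/2*0 = 0)
A - I(-8*j(-1, 0)) = -12470 - 1*0 = -12470 + 0 = -12470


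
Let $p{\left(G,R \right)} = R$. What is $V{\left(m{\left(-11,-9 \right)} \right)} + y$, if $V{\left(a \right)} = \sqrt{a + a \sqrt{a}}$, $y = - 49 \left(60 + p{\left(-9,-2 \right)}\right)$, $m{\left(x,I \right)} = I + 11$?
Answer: $-2842 + \sqrt{2 + 2 \sqrt{2}} \approx -2839.8$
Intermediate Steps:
$m{\left(x,I \right)} = 11 + I$
$y = -2842$ ($y = - 49 \left(60 - 2\right) = \left(-49\right) 58 = -2842$)
$V{\left(a \right)} = \sqrt{a + a^{\frac{3}{2}}}$
$V{\left(m{\left(-11,-9 \right)} \right)} + y = \sqrt{\left(11 - 9\right) + \left(11 - 9\right)^{\frac{3}{2}}} - 2842 = \sqrt{2 + 2^{\frac{3}{2}}} - 2842 = \sqrt{2 + 2 \sqrt{2}} - 2842 = -2842 + \sqrt{2 + 2 \sqrt{2}}$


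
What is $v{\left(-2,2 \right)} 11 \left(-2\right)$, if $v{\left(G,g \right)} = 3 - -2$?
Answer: $-110$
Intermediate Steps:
$v{\left(G,g \right)} = 5$ ($v{\left(G,g \right)} = 3 + 2 = 5$)
$v{\left(-2,2 \right)} 11 \left(-2\right) = 5 \cdot 11 \left(-2\right) = 55 \left(-2\right) = -110$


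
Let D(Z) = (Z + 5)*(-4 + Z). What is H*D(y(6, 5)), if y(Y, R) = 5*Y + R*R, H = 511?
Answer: 1563660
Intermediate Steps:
y(Y, R) = R² + 5*Y (y(Y, R) = 5*Y + R² = R² + 5*Y)
D(Z) = (-4 + Z)*(5 + Z) (D(Z) = (5 + Z)*(-4 + Z) = (-4 + Z)*(5 + Z))
H*D(y(6, 5)) = 511*(-20 + (5² + 5*6) + (5² + 5*6)²) = 511*(-20 + (25 + 30) + (25 + 30)²) = 511*(-20 + 55 + 55²) = 511*(-20 + 55 + 3025) = 511*3060 = 1563660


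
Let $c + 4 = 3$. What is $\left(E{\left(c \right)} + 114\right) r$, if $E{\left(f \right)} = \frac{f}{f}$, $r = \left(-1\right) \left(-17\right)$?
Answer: $1955$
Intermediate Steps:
$c = -1$ ($c = -4 + 3 = -1$)
$r = 17$
$E{\left(f \right)} = 1$
$\left(E{\left(c \right)} + 114\right) r = \left(1 + 114\right) 17 = 115 \cdot 17 = 1955$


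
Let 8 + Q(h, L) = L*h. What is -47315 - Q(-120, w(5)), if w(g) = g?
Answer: -46707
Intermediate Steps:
Q(h, L) = -8 + L*h
-47315 - Q(-120, w(5)) = -47315 - (-8 + 5*(-120)) = -47315 - (-8 - 600) = -47315 - 1*(-608) = -47315 + 608 = -46707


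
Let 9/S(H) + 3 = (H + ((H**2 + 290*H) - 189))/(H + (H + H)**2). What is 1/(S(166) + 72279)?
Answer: 255497/18466074153 ≈ 1.3836e-5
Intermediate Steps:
S(H) = 9/(-3 + (-189 + H**2 + 291*H)/(H + 4*H**2)) (S(H) = 9/(-3 + (H + ((H**2 + 290*H) - 189))/(H + (H + H)**2)) = 9/(-3 + (H + (-189 + H**2 + 290*H))/(H + (2*H)**2)) = 9/(-3 + (-189 + H**2 + 291*H)/(H + 4*H**2)))
1/(S(166) + 72279) = 1/(-9*166*(1 + 4*166)/(189 - 288*166 + 11*166**2) + 72279) = 1/(-9*166*(1 + 664)/(189 - 47808 + 11*27556) + 72279) = 1/(-9*166*665/(189 - 47808 + 303116) + 72279) = 1/(-9*166*665/255497 + 72279) = 1/(-9*166*1/255497*665 + 72279) = 1/(-993510/255497 + 72279) = 1/(18466074153/255497) = 255497/18466074153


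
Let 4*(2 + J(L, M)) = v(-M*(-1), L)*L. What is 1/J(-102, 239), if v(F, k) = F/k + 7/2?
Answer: -2/63 ≈ -0.031746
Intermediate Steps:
v(F, k) = 7/2 + F/k (v(F, k) = F/k + 7*(½) = F/k + 7/2 = 7/2 + F/k)
J(L, M) = -2 + L*(7/2 + M/L)/4 (J(L, M) = -2 + ((7/2 + (-M*(-1))/L)*L)/4 = -2 + ((7/2 + M/L)*L)/4 = -2 + (L*(7/2 + M/L))/4 = -2 + L*(7/2 + M/L)/4)
1/J(-102, 239) = 1/(-2 + (¼)*239 + (7/8)*(-102)) = 1/(-2 + 239/4 - 357/4) = 1/(-63/2) = -2/63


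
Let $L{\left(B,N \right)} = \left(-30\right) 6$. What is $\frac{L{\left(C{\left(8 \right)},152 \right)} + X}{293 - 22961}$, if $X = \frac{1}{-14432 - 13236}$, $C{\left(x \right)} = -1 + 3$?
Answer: $\frac{4980241}{627178224} \approx 0.0079407$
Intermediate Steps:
$C{\left(x \right)} = 2$
$L{\left(B,N \right)} = -180$
$X = - \frac{1}{27668}$ ($X = \frac{1}{-27668} = - \frac{1}{27668} \approx -3.6143 \cdot 10^{-5}$)
$\frac{L{\left(C{\left(8 \right)},152 \right)} + X}{293 - 22961} = \frac{-180 - \frac{1}{27668}}{293 - 22961} = - \frac{4980241}{27668 \left(-22668\right)} = \left(- \frac{4980241}{27668}\right) \left(- \frac{1}{22668}\right) = \frac{4980241}{627178224}$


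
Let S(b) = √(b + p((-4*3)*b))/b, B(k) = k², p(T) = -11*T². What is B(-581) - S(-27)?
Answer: 337561 + I*√128307/9 ≈ 3.3756e+5 + 39.8*I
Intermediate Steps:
S(b) = √(b - 1584*b²)/b (S(b) = √(b - 11*144*b²)/b = √(b - 1584*b²)/b)
B(-581) - S(-27) = (-581)² - √(-27*(1 - 1584*(-27)))/(-27) = 337561 - (-1)*√(-27*(1 + 42768))/27 = 337561 - (-1)*√(-27*42769)/27 = 337561 - (-1)*√(-1154763)/27 = 337561 - (-1)*3*I*√128307/27 = 337561 - (-1)*I*√128307/9 = 337561 + I*√128307/9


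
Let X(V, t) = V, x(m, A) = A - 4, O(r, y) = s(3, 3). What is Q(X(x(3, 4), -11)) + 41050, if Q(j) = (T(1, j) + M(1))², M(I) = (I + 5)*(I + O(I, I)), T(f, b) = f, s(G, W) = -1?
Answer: 41051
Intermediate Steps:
O(r, y) = -1
x(m, A) = -4 + A
M(I) = (-1 + I)*(5 + I) (M(I) = (I + 5)*(I - 1) = (5 + I)*(-1 + I) = (-1 + I)*(5 + I))
Q(j) = 1 (Q(j) = (1 + (-5 + 1² + 4*1))² = (1 + (-5 + 1 + 4))² = (1 + 0)² = 1² = 1)
Q(X(x(3, 4), -11)) + 41050 = 1 + 41050 = 41051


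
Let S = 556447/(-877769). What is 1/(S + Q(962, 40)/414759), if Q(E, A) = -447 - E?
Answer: -364062592671/232028177794 ≈ -1.5690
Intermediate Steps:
S = -556447/877769 (S = 556447*(-1/877769) = -556447/877769 ≈ -0.63393)
1/(S + Q(962, 40)/414759) = 1/(-556447/877769 + (-447 - 1*962)/414759) = 1/(-556447/877769 + (-447 - 962)*(1/414759)) = 1/(-556447/877769 - 1409*1/414759) = 1/(-556447/877769 - 1409/414759) = 1/(-232028177794/364062592671) = -364062592671/232028177794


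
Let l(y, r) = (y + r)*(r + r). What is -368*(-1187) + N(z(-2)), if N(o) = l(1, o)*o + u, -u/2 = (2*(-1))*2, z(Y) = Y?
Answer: 436816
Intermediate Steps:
l(y, r) = 2*r*(r + y) (l(y, r) = (r + y)*(2*r) = 2*r*(r + y))
u = 8 (u = -2*2*(-1)*2 = -(-4)*2 = -2*(-4) = 8)
N(o) = 8 + 2*o²*(1 + o) (N(o) = (2*o*(o + 1))*o + 8 = (2*o*(1 + o))*o + 8 = 2*o²*(1 + o) + 8 = 8 + 2*o²*(1 + o))
-368*(-1187) + N(z(-2)) = -368*(-1187) + (8 + 2*(-2)²*(1 - 2)) = 436816 + (8 + 2*4*(-1)) = 436816 + (8 - 8) = 436816 + 0 = 436816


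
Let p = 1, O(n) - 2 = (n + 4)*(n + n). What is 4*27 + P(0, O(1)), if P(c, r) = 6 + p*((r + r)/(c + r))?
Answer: 116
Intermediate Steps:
O(n) = 2 + 2*n*(4 + n) (O(n) = 2 + (n + 4)*(n + n) = 2 + (4 + n)*(2*n) = 2 + 2*n*(4 + n))
P(c, r) = 6 + 2*r/(c + r) (P(c, r) = 6 + 1*((r + r)/(c + r)) = 6 + 1*((2*r)/(c + r)) = 6 + 1*(2*r/(c + r)) = 6 + 2*r/(c + r))
4*27 + P(0, O(1)) = 4*27 + 2*(3*0 + 4*(2 + 2*1**2 + 8*1))/(0 + (2 + 2*1**2 + 8*1)) = 108 + 2*(0 + 4*(2 + 2*1 + 8))/(0 + (2 + 2*1 + 8)) = 108 + 2*(0 + 4*(2 + 2 + 8))/(0 + (2 + 2 + 8)) = 108 + 2*(0 + 4*12)/(0 + 12) = 108 + 2*(0 + 48)/12 = 108 + 2*(1/12)*48 = 108 + 8 = 116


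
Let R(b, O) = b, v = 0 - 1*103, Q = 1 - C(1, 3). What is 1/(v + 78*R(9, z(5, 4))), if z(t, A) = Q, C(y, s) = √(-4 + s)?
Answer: 1/599 ≈ 0.0016694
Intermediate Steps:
Q = 1 - I (Q = 1 - √(-4 + 3) = 1 - √(-1) = 1 - I ≈ 1.0 - 1.0*I)
z(t, A) = 1 - I
v = -103 (v = 0 - 103 = -103)
1/(v + 78*R(9, z(5, 4))) = 1/(-103 + 78*9) = 1/(-103 + 702) = 1/599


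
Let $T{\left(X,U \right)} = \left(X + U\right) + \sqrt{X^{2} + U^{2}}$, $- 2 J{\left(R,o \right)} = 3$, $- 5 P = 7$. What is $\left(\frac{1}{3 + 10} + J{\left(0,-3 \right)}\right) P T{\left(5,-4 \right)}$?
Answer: $\frac{259}{130} + \frac{259 \sqrt{41}}{130} \approx 14.749$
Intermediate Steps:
$P = - \frac{7}{5}$ ($P = \left(- \frac{1}{5}\right) 7 = - \frac{7}{5} \approx -1.4$)
$J{\left(R,o \right)} = - \frac{3}{2}$ ($J{\left(R,o \right)} = \left(- \frac{1}{2}\right) 3 = - \frac{3}{2}$)
$T{\left(X,U \right)} = U + X + \sqrt{U^{2} + X^{2}}$ ($T{\left(X,U \right)} = \left(U + X\right) + \sqrt{U^{2} + X^{2}} = U + X + \sqrt{U^{2} + X^{2}}$)
$\left(\frac{1}{3 + 10} + J{\left(0,-3 \right)}\right) P T{\left(5,-4 \right)} = \left(\frac{1}{3 + 10} - \frac{3}{2}\right) \left(- \frac{7}{5}\right) \left(-4 + 5 + \sqrt{\left(-4\right)^{2} + 5^{2}}\right) = \left(\frac{1}{13} - \frac{3}{2}\right) \left(- \frac{7}{5}\right) \left(-4 + 5 + \sqrt{16 + 25}\right) = \left(\frac{1}{13} - \frac{3}{2}\right) \left(- \frac{7}{5}\right) \left(-4 + 5 + \sqrt{41}\right) = \left(- \frac{37}{26}\right) \left(- \frac{7}{5}\right) \left(1 + \sqrt{41}\right) = \frac{259 \left(1 + \sqrt{41}\right)}{130} = \frac{259}{130} + \frac{259 \sqrt{41}}{130}$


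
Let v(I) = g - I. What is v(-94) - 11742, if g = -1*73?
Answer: -11721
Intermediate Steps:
g = -73
v(I) = -73 - I
v(-94) - 11742 = (-73 - 1*(-94)) - 11742 = (-73 + 94) - 11742 = 21 - 11742 = -11721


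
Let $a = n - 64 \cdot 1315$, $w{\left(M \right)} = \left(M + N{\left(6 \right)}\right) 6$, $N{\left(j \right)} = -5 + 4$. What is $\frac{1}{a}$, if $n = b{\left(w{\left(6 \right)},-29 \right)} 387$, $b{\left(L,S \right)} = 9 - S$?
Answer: $- \frac{1}{69454} \approx -1.4398 \cdot 10^{-5}$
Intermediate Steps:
$N{\left(j \right)} = -1$
$w{\left(M \right)} = -6 + 6 M$ ($w{\left(M \right)} = \left(M - 1\right) 6 = \left(-1 + M\right) 6 = -6 + 6 M$)
$n = 14706$ ($n = \left(9 - -29\right) 387 = \left(9 + 29\right) 387 = 38 \cdot 387 = 14706$)
$a = -69454$ ($a = 14706 - 64 \cdot 1315 = 14706 - 84160 = -69454$)
$\frac{1}{a} = \frac{1}{-69454} = - \frac{1}{69454}$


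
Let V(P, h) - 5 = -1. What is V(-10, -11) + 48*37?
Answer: 1780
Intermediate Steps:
V(P, h) = 4 (V(P, h) = 5 - 1 = 4)
V(-10, -11) + 48*37 = 4 + 48*37 = 4 + 1776 = 1780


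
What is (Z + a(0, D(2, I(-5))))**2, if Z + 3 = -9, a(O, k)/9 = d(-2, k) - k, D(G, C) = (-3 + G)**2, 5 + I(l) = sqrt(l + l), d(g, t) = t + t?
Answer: 9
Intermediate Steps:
d(g, t) = 2*t
I(l) = -5 + sqrt(2)*sqrt(l) (I(l) = -5 + sqrt(l + l) = -5 + sqrt(2*l) = -5 + sqrt(2)*sqrt(l))
a(O, k) = 9*k (a(O, k) = 9*(2*k - k) = 9*k)
Z = -12 (Z = -3 - 9 = -12)
(Z + a(0, D(2, I(-5))))**2 = (-12 + 9*(-3 + 2)**2)**2 = (-12 + 9*(-1)**2)**2 = (-12 + 9*1)**2 = (-12 + 9)**2 = (-3)**2 = 9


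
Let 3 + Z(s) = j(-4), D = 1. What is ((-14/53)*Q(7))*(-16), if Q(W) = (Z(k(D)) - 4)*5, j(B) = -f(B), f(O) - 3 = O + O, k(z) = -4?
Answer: -2240/53 ≈ -42.264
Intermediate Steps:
f(O) = 3 + 2*O (f(O) = 3 + (O + O) = 3 + 2*O)
j(B) = -3 - 2*B (j(B) = -(3 + 2*B) = -3 - 2*B)
Z(s) = 2 (Z(s) = -3 + (-3 - 2*(-4)) = -3 + (-3 + 8) = -3 + 5 = 2)
Q(W) = -10 (Q(W) = (2 - 4)*5 = -2*5 = -10)
((-14/53)*Q(7))*(-16) = (-14/53*(-10))*(-16) = (-14*1/53*(-10))*(-16) = -14/53*(-10)*(-16) = (140/53)*(-16) = -2240/53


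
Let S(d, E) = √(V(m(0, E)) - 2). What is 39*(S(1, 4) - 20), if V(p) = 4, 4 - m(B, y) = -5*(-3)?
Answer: -780 + 39*√2 ≈ -724.85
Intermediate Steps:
m(B, y) = -11 (m(B, y) = 4 - (-5)*(-3) = 4 - 1*15 = 4 - 15 = -11)
S(d, E) = √2 (S(d, E) = √(4 - 2) = √2)
39*(S(1, 4) - 20) = 39*(√2 - 20) = 39*(-20 + √2) = -780 + 39*√2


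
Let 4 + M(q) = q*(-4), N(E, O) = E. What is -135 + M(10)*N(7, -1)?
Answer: -443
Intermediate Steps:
M(q) = -4 - 4*q (M(q) = -4 + q*(-4) = -4 - 4*q)
-135 + M(10)*N(7, -1) = -135 + (-4 - 4*10)*7 = -135 + (-4 - 40)*7 = -135 - 44*7 = -135 - 308 = -443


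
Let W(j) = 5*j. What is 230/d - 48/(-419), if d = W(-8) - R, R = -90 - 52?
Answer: 50633/21369 ≈ 2.3695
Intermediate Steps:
R = -142
d = 102 (d = 5*(-8) - 1*(-142) = -40 + 142 = 102)
230/d - 48/(-419) = 230/102 - 48/(-419) = 230*(1/102) - 48*(-1/419) = 115/51 + 48/419 = 50633/21369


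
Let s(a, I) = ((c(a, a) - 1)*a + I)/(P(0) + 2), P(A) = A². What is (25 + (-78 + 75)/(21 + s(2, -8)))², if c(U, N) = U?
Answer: 22201/36 ≈ 616.69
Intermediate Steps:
s(a, I) = I/2 + a*(-1 + a)/2 (s(a, I) = ((a - 1)*a + I)/(0² + 2) = ((-1 + a)*a + I)/(0 + 2) = (a*(-1 + a) + I)/2 = (I + a*(-1 + a))*(½) = I/2 + a*(-1 + a)/2)
(25 + (-78 + 75)/(21 + s(2, -8)))² = (25 + (-78 + 75)/(21 + ((½)*(-8) + (½)*2² - ½*2)))² = (25 - 3/(21 + (-4 + (½)*4 - 1)))² = (25 - 3/(21 + (-4 + 2 - 1)))² = (25 - 3/(21 - 3))² = (25 - 3/18)² = (25 - 3*1/18)² = (25 - ⅙)² = (149/6)² = 22201/36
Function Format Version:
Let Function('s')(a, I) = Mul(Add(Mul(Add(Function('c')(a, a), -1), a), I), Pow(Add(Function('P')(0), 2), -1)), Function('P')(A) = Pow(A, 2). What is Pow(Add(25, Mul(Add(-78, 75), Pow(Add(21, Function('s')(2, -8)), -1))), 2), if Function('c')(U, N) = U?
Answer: Rational(22201, 36) ≈ 616.69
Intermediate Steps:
Function('s')(a, I) = Add(Mul(Rational(1, 2), I), Mul(Rational(1, 2), a, Add(-1, a))) (Function('s')(a, I) = Mul(Add(Mul(Add(a, -1), a), I), Pow(Add(Pow(0, 2), 2), -1)) = Mul(Add(Mul(Add(-1, a), a), I), Pow(Add(0, 2), -1)) = Mul(Add(Mul(a, Add(-1, a)), I), Pow(2, -1)) = Mul(Add(I, Mul(a, Add(-1, a))), Rational(1, 2)) = Add(Mul(Rational(1, 2), I), Mul(Rational(1, 2), a, Add(-1, a))))
Pow(Add(25, Mul(Add(-78, 75), Pow(Add(21, Function('s')(2, -8)), -1))), 2) = Pow(Add(25, Mul(Add(-78, 75), Pow(Add(21, Add(Mul(Rational(1, 2), -8), Mul(Rational(1, 2), Pow(2, 2)), Mul(Rational(-1, 2), 2))), -1))), 2) = Pow(Add(25, Mul(-3, Pow(Add(21, Add(-4, Mul(Rational(1, 2), 4), -1)), -1))), 2) = Pow(Add(25, Mul(-3, Pow(Add(21, Add(-4, 2, -1)), -1))), 2) = Pow(Add(25, Mul(-3, Pow(Add(21, -3), -1))), 2) = Pow(Add(25, Mul(-3, Pow(18, -1))), 2) = Pow(Add(25, Mul(-3, Rational(1, 18))), 2) = Pow(Add(25, Rational(-1, 6)), 2) = Pow(Rational(149, 6), 2) = Rational(22201, 36)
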